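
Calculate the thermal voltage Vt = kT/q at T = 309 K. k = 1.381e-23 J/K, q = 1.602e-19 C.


Step 1: kT = 1.381e-23 * 309 = 4.26729e-21 J
Step 2: Vt = kT/q = 4.26729e-21 / 1.602e-19
Step 3: Vt = 0.02664 V

0.02664


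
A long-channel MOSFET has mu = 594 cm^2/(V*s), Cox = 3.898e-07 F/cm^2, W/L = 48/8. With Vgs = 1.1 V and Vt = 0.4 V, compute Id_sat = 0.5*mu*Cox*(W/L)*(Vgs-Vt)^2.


Step 1: Overdrive voltage Vov = Vgs - Vt = 1.1 - 0.4 = 0.7 V
Step 2: W/L = 48/8 = 6
Step 3: Id = 0.5 * 594 * 3.898e-07 * 6 * 0.7^2
Step 4: Id = 3.40e-04 A

3.40e-04


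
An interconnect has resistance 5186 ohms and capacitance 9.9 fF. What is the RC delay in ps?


Step 1: tau = R * C
Step 2: tau = 5186 * 9.9 fF = 5186 * 9.9e-15 F
Step 3: tau = 5.13414e-11 s = 51.3414 ps

51.3414


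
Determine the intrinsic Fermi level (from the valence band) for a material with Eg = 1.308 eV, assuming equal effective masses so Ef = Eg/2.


Step 1: For an intrinsic semiconductor, the Fermi level sits at midgap.
Step 2: Ef = Eg / 2 = 1.308 / 2 = 0.654 eV

0.654


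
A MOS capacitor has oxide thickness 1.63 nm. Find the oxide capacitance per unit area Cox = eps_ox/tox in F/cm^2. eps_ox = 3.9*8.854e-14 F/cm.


Step 1: eps_ox = 3.9 * 8.854e-14 = 3.45306e-13 F/cm
Step 2: tox in cm = 1.63 nm * 1e-7 = 1.6300e-07 cm
Step 3: Cox = 3.45306e-13 / 1.6300e-07 = 2.12e-06 F/cm^2

2.12e-06


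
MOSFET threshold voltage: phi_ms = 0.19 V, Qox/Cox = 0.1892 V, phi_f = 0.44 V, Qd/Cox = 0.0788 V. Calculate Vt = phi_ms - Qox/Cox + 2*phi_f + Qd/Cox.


Step 1: Vt = phi_ms - Qox/Cox + 2*phi_f + Qd/Cox
Step 2: Vt = 0.19 - 0.1892 + 2*0.44 + 0.0788
Step 3: Vt = 0.19 - 0.1892 + 0.88 + 0.0788
Step 4: Vt = 0.9596 V

0.9596


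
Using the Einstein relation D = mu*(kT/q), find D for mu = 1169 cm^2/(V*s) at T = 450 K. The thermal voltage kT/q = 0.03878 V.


Step 1: D = mu * (kT/q)
Step 2: D = 1169 * 0.03878
Step 3: D = 45.33 cm^2/s

45.33


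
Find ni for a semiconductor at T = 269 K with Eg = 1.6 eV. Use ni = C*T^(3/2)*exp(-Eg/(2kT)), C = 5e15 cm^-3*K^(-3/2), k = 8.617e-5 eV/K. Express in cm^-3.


Step 1: Compute kT = 8.617e-5 * 269 = 0.02317973 eV
Step 2: Exponent = -Eg/(2kT) = -1.6/(2*0.02317973) = -34.51291
Step 3: T^(3/2) = 269^1.5 = 4411.93
Step 4: ni = 5e15 * 4411.93 * exp(-34.51291) = 2.26e+04 cm^-3

2.26e+04


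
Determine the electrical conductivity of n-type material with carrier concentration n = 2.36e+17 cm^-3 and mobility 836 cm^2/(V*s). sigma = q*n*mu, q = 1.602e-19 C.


Step 1: sigma = q * n * mu
Step 2: sigma = 1.602e-19 * 2.36e+17 * 836
Step 3: sigma = 3.161e+01 S/cm

3.161e+01


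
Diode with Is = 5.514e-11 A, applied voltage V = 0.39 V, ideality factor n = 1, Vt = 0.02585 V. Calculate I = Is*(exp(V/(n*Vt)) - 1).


Step 1: V/(n*Vt) = 0.39/(1*0.02585) = 15.0870
Step 2: exp(15.0870) = 3.5662e+06
Step 3: I = 5.514e-11 * (3.5662e+06 - 1) = 1.97e-04 A

1.97e-04


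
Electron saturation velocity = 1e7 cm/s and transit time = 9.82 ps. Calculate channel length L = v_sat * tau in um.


Step 1: tau in seconds = 9.82 ps * 1e-12 = 9.8200e-12 s
Step 2: L = v_sat * tau = 1e7 * 9.8200e-12 = 9.8200e-05 cm
Step 3: L in um = 9.8200e-05 * 1e4 = 0.982 um

0.982


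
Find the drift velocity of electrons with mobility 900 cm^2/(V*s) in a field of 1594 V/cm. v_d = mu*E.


Step 1: v_d = mu * E
Step 2: v_d = 900 * 1594 = 1434600
Step 3: v_d = 1.43e+06 cm/s

1.43e+06


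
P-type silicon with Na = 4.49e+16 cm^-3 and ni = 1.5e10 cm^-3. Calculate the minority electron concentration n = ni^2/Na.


Step 1: Majority hole concentration p ≈ Na = 4.49e+16 cm^-3
Step 2: n = ni^2 / Na = (1.5e10)^2 / 4.49e+16
Step 3: n = 5.01e+03 cm^-3

5.01e+03


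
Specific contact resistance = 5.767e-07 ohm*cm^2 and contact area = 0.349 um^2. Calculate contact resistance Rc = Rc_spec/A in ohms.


Step 1: Convert area to cm^2: 0.349 um^2 = 3.4900e-09 cm^2
Step 2: Rc = Rc_spec / A = 5.767e-07 / 3.4900e-09
Step 3: Rc = 1.65e+02 ohms

1.65e+02


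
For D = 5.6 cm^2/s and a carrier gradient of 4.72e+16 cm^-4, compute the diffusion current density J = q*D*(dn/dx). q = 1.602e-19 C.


Step 1: J = q * D * (dn/dx)
Step 2: J = 1.602e-19 * 5.6 * 4.72e+16
Step 3: J = 4.23e-02 A/cm^2

4.23e-02


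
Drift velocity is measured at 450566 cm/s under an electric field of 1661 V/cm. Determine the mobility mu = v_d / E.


Step 1: mu = v_d / E
Step 2: mu = 450566 / 1661
Step 3: mu = 271.26 cm^2/(V*s)

271.26


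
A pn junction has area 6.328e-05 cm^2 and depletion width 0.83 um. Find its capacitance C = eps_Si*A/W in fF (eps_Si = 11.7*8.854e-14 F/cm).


Step 1: eps_Si = 11.7 * 8.854e-14 = 1.035918e-12 F/cm
Step 2: W in cm = 0.83 * 1e-4 = 8.30e-05 cm
Step 3: C = 1.035918e-12 * 6.328e-05 / 8.30e-05 = 7.897939e-13 F
Step 4: C = 789.79 fF

789.79


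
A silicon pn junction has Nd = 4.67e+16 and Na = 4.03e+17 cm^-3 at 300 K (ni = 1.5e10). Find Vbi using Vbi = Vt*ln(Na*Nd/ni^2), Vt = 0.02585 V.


Step 1: Compute Na*Nd/ni^2 = 4.03e+17 * 4.67e+16 / (1.5e10)^2 = 8.3645e+13
Step 2: ln(8.3645e+13) = 32.0576
Step 3: Vbi = 0.02585 * 32.0576 = 0.829 V

0.829


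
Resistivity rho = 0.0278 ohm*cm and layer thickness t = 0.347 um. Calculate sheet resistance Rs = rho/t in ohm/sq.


Step 1: Convert thickness to cm: t = 0.347 um = 3.4700e-05 cm
Step 2: Rs = rho / t = 0.0278 / 3.4700e-05
Step 3: Rs = 801.2 ohm/sq

801.2


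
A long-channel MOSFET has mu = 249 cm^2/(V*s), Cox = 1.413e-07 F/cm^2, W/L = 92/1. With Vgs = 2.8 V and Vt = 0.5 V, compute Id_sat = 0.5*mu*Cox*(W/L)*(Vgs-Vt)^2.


Step 1: Overdrive voltage Vov = Vgs - Vt = 2.8 - 0.5 = 2.3 V
Step 2: W/L = 92/1 = 92
Step 3: Id = 0.5 * 249 * 1.413e-07 * 92 * 2.3^2
Step 4: Id = 8.56e-03 A

8.56e-03


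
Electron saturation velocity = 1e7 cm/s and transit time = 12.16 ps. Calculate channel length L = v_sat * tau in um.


Step 1: tau in seconds = 12.16 ps * 1e-12 = 1.2160e-11 s
Step 2: L = v_sat * tau = 1e7 * 1.2160e-11 = 1.2160e-04 cm
Step 3: L in um = 1.2160e-04 * 1e4 = 1.216 um

1.216


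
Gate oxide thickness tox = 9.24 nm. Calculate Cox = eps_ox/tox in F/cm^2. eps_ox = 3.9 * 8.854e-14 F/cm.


Step 1: eps_ox = 3.9 * 8.854e-14 = 3.45306e-13 F/cm
Step 2: tox in cm = 9.24 nm * 1e-7 = 9.2400e-07 cm
Step 3: Cox = 3.45306e-13 / 9.2400e-07 = 3.74e-07 F/cm^2

3.74e-07


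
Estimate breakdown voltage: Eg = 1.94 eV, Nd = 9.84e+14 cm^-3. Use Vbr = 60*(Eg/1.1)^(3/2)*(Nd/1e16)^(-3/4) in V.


Step 1: Eg/1.1 = 1.94/1.1 = 1.763636
Step 2: (Eg/1.1)^1.5 = 1.763636^1.5 = 2.342143
Step 3: (Nd/1e16)^(-0.75) = (0.0984)^(-0.75) = 5.691853
Step 4: Vbr = 60 * 2.342143 * 5.691853 = 799.9 V

799.9


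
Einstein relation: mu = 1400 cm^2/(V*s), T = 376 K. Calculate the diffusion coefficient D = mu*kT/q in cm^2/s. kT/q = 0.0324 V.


Step 1: D = mu * (kT/q)
Step 2: D = 1400 * 0.0324
Step 3: D = 45.36 cm^2/s

45.36


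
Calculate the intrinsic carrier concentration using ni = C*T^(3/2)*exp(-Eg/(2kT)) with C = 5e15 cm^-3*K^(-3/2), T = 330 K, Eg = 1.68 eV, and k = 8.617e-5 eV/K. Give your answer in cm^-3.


Step 1: Compute kT = 8.617e-5 * 330 = 0.0284361 eV
Step 2: Exponent = -Eg/(2kT) = -1.68/(2*0.0284361) = -29.53992
Step 3: T^(3/2) = 330^1.5 = 5994.75
Step 4: ni = 5e15 * 5994.75 * exp(-29.53992) = 4.44e+06 cm^-3

4.44e+06


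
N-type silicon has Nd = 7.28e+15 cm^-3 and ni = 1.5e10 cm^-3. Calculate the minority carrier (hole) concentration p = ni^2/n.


Step 1: Since Nd >> ni, n ≈ Nd = 7.28e+15 cm^-3
Step 2: p = ni^2 / n = (1.5e10)^2 / 7.28e+15
Step 3: p = 2.25e20 / 7.28e+15 = 3.09e+04 cm^-3

3.09e+04


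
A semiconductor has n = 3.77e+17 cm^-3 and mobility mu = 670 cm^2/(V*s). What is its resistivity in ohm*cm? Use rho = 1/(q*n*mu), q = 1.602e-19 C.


Step 1: sigma = q * n * mu = 1.602e-19 * 3.77e+17 * 670 = 4.04649e+01 S/cm
Step 2: rho = 1 / sigma = 1 / 4.04649e+01 = 0.02471 ohm*cm

0.02471


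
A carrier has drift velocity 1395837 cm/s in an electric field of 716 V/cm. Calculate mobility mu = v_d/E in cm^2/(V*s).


Step 1: mu = v_d / E
Step 2: mu = 1395837 / 716
Step 3: mu = 1949.49 cm^2/(V*s)

1949.49


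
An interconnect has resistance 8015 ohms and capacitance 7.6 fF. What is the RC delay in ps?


Step 1: tau = R * C
Step 2: tau = 8015 * 7.6 fF = 8015 * 7.6e-15 F
Step 3: tau = 6.0914e-11 s = 60.914 ps

60.914


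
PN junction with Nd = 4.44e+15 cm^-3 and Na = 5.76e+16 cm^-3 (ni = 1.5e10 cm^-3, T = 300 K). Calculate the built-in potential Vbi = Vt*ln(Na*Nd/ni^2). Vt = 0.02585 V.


Step 1: Compute Na*Nd/ni^2 = 5.76e+16 * 4.44e+15 / (1.5e10)^2 = 1.1366e+12
Step 2: ln(1.1366e+12) = 27.7591
Step 3: Vbi = 0.02585 * 27.7591 = 0.718 V

0.718


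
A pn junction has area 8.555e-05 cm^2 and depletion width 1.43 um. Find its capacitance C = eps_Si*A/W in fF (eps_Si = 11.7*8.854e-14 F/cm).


Step 1: eps_Si = 11.7 * 8.854e-14 = 1.035918e-12 F/cm
Step 2: W in cm = 1.43 * 1e-4 = 1.43e-04 cm
Step 3: C = 1.035918e-12 * 8.555e-05 / 1.43e-04 = 6.197398e-13 F
Step 4: C = 619.74 fF

619.74


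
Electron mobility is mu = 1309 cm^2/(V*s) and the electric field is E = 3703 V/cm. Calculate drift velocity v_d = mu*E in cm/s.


Step 1: v_d = mu * E
Step 2: v_d = 1309 * 3703 = 4847227
Step 3: v_d = 4.85e+06 cm/s

4.85e+06


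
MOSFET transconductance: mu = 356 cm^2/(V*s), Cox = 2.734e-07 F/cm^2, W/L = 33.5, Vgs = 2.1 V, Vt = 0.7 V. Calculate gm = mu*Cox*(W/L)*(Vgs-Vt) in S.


Step 1: Vov = Vgs - Vt = 2.1 - 0.7 = 1.4 V
Step 2: gm = mu * Cox * (W/L) * Vov
Step 3: gm = 356 * 2.734e-07 * 33.5 * 1.4 = 4.56e-03 S

4.56e-03


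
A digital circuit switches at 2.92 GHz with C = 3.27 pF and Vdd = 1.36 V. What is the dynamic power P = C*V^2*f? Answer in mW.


Step 1: V^2 = 1.36^2 = 1.8496 V^2
Step 2: P = C*V^2*f = 3.27e-12 F * 1.8496 * 2.92e9 Hz
Step 3: P = 1.766072064e-02 W
Step 4: P = 17.661 mW

17.661


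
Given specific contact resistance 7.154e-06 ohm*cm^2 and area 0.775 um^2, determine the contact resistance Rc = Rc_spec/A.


Step 1: Convert area to cm^2: 0.775 um^2 = 7.7500e-09 cm^2
Step 2: Rc = Rc_spec / A = 7.154e-06 / 7.7500e-09
Step 3: Rc = 9.23e+02 ohms

9.23e+02


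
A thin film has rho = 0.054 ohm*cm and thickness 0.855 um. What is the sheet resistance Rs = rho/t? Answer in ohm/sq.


Step 1: Convert thickness to cm: t = 0.855 um = 8.5500e-05 cm
Step 2: Rs = rho / t = 0.054 / 8.5500e-05
Step 3: Rs = 631.6 ohm/sq

631.6


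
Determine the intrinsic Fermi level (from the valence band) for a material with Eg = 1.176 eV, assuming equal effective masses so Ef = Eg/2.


Step 1: For an intrinsic semiconductor, the Fermi level sits at midgap.
Step 2: Ef = Eg / 2 = 1.176 / 2 = 0.588 eV

0.588


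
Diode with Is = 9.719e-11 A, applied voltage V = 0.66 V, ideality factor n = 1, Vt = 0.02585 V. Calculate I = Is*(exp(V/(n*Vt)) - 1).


Step 1: V/(n*Vt) = 0.66/(1*0.02585) = 25.5319
Step 2: exp(25.5319) = 1.2256e+11
Step 3: I = 9.719e-11 * (1.2256e+11 - 1) = 1.19e+01 A

1.19e+01


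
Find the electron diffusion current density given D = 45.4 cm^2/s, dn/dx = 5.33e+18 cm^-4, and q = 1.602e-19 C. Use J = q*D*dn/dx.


Step 1: J = q * D * (dn/dx)
Step 2: J = 1.602e-19 * 45.4 * 5.33e+18
Step 3: J = 3.88e+01 A/cm^2

3.88e+01


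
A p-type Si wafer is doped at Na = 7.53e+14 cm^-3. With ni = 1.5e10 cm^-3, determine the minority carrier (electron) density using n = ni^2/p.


Step 1: Majority hole concentration p ≈ Na = 7.53e+14 cm^-3
Step 2: n = ni^2 / Na = (1.5e10)^2 / 7.53e+14
Step 3: n = 2.99e+05 cm^-3

2.99e+05


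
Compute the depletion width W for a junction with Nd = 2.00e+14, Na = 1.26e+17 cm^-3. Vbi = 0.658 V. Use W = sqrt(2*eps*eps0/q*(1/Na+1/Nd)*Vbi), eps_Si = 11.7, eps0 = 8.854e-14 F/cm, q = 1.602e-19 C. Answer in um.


Step 1: 1/Na + 1/Nd = 1/1.26e+17 + 1/2.00e+14 = 5.00794e-15
Step 2: 2*eps*eps0/q = 2*11.7*8.854e-14/1.602e-19 = 1.293281e+07
Step 3: W^2 = 1.293281e+07 * 5.00794e-15 * 0.658 = 4.26165e-08
Step 4: W = sqrt(4.26165e-08) = 2.064e-04 cm = 2.064 um

2.064


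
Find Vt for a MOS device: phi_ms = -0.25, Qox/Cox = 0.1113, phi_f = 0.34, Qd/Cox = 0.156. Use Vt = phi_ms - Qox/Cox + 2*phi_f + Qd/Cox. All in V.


Step 1: Vt = phi_ms - Qox/Cox + 2*phi_f + Qd/Cox
Step 2: Vt = -0.25 - 0.1113 + 2*0.34 + 0.156
Step 3: Vt = -0.25 - 0.1113 + 0.68 + 0.156
Step 4: Vt = 0.4747 V

0.4747


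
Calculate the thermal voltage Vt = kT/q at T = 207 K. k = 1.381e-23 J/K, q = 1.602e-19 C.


Step 1: kT = 1.381e-23 * 207 = 2.85867e-21 J
Step 2: Vt = kT/q = 2.85867e-21 / 1.602e-19
Step 3: Vt = 0.01784 V

0.01784


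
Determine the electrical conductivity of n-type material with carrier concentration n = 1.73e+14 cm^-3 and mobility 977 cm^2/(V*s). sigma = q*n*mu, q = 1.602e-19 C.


Step 1: sigma = q * n * mu
Step 2: sigma = 1.602e-19 * 1.73e+14 * 977
Step 3: sigma = 2.708e-02 S/cm

2.708e-02


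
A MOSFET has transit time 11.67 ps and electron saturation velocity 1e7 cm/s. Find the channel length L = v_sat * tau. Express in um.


Step 1: tau in seconds = 11.67 ps * 1e-12 = 1.1670e-11 s
Step 2: L = v_sat * tau = 1e7 * 1.1670e-11 = 1.1670e-04 cm
Step 3: L in um = 1.1670e-04 * 1e4 = 1.167 um

1.167


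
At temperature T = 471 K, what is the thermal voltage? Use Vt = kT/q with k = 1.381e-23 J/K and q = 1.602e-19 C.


Step 1: kT = 1.381e-23 * 471 = 6.50451e-21 J
Step 2: Vt = kT/q = 6.50451e-21 / 1.602e-19
Step 3: Vt = 0.0406 V

0.0406


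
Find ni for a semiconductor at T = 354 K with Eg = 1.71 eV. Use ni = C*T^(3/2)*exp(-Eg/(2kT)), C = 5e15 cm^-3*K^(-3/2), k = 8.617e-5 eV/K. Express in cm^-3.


Step 1: Compute kT = 8.617e-5 * 354 = 0.03050418 eV
Step 2: Exponent = -Eg/(2kT) = -1.71/(2*0.03050418) = -28.02895
Step 3: T^(3/2) = 354^1.5 = 6660.47
Step 4: ni = 5e15 * 6660.47 * exp(-28.02895) = 2.24e+07 cm^-3

2.24e+07


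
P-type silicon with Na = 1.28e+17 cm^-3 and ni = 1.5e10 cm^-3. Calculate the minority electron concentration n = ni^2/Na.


Step 1: Majority hole concentration p ≈ Na = 1.28e+17 cm^-3
Step 2: n = ni^2 / Na = (1.5e10)^2 / 1.28e+17
Step 3: n = 1.76e+03 cm^-3

1.76e+03


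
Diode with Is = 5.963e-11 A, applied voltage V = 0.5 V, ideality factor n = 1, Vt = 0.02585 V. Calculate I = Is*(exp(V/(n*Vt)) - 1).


Step 1: V/(n*Vt) = 0.5/(1*0.02585) = 19.3424
Step 2: exp(19.3424) = 2.5136e+08
Step 3: I = 5.963e-11 * (2.5136e+08 - 1) = 1.50e-02 A

1.50e-02


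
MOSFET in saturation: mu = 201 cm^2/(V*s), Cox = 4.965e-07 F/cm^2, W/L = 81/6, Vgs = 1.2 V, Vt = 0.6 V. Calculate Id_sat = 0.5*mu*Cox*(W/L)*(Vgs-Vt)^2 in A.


Step 1: Overdrive voltage Vov = Vgs - Vt = 1.2 - 0.6 = 0.6 V
Step 2: W/L = 81/6 = 13.5
Step 3: Id = 0.5 * 201 * 4.965e-07 * 13.5 * 0.6^2
Step 4: Id = 2.43e-04 A

2.43e-04


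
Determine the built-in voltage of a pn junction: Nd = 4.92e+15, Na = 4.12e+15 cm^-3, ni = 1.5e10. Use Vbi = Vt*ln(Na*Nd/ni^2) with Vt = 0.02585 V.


Step 1: Compute Na*Nd/ni^2 = 4.12e+15 * 4.92e+15 / (1.5e10)^2 = 9.0091e+10
Step 2: ln(9.0091e+10) = 25.2241
Step 3: Vbi = 0.02585 * 25.2241 = 0.652 V

0.652


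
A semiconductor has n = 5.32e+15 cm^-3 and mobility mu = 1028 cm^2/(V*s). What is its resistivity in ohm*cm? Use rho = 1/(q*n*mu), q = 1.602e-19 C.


Step 1: sigma = q * n * mu = 1.602e-19 * 5.32e+15 * 1028 = 8.76127e-01 S/cm
Step 2: rho = 1 / sigma = 1 / 8.76127e-01 = 1.141 ohm*cm

1.141


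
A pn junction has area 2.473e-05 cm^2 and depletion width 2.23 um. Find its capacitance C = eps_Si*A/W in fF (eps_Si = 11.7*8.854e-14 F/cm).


Step 1: eps_Si = 11.7 * 8.854e-14 = 1.035918e-12 F/cm
Step 2: W in cm = 2.23 * 1e-4 = 2.23e-04 cm
Step 3: C = 1.035918e-12 * 2.473e-05 / 2.23e-04 = 1.148801e-13 F
Step 4: C = 114.88 fF

114.88


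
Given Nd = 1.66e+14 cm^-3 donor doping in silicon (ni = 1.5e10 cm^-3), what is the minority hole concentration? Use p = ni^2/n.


Step 1: Since Nd >> ni, n ≈ Nd = 1.66e+14 cm^-3
Step 2: p = ni^2 / n = (1.5e10)^2 / 1.66e+14
Step 3: p = 2.25e20 / 1.66e+14 = 1.36e+06 cm^-3

1.36e+06


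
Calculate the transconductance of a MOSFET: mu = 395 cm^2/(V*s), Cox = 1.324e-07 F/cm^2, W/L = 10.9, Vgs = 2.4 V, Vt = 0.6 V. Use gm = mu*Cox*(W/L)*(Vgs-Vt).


Step 1: Vov = Vgs - Vt = 2.4 - 0.6 = 1.8 V
Step 2: gm = mu * Cox * (W/L) * Vov
Step 3: gm = 395 * 1.324e-07 * 10.9 * 1.8 = 1.03e-03 S

1.03e-03


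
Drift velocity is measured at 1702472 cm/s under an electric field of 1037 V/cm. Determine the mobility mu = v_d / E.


Step 1: mu = v_d / E
Step 2: mu = 1702472 / 1037
Step 3: mu = 1641.73 cm^2/(V*s)

1641.73


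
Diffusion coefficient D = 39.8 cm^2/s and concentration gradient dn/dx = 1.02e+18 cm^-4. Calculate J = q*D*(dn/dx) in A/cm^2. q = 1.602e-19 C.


Step 1: J = q * D * (dn/dx)
Step 2: J = 1.602e-19 * 39.8 * 1.02e+18
Step 3: J = 6.50e+00 A/cm^2

6.50e+00


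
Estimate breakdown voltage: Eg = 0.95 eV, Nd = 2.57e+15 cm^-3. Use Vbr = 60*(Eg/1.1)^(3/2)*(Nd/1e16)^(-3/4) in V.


Step 1: Eg/1.1 = 0.95/1.1 = 0.863636
Step 2: (Eg/1.1)^1.5 = 0.863636^1.5 = 0.802594
Step 3: (Nd/1e16)^(-0.75) = (0.257)^(-0.75) = 2.770449
Step 4: Vbr = 60 * 0.802594 * 2.770449 = 133.4 V

133.4


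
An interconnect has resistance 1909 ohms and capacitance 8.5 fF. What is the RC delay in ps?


Step 1: tau = R * C
Step 2: tau = 1909 * 8.5 fF = 1909 * 8.5e-15 F
Step 3: tau = 1.62265e-11 s = 16.2265 ps

16.2265


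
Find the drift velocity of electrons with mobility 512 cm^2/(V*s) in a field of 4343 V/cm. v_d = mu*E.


Step 1: v_d = mu * E
Step 2: v_d = 512 * 4343 = 2223616
Step 3: v_d = 2.22e+06 cm/s

2.22e+06


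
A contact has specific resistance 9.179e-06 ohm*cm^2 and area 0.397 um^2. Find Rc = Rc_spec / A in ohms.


Step 1: Convert area to cm^2: 0.397 um^2 = 3.9700e-09 cm^2
Step 2: Rc = Rc_spec / A = 9.179e-06 / 3.9700e-09
Step 3: Rc = 2.31e+03 ohms

2.31e+03


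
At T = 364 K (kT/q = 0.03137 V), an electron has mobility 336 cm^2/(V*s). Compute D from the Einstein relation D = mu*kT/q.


Step 1: D = mu * (kT/q)
Step 2: D = 336 * 0.03137
Step 3: D = 10.54 cm^2/s

10.54


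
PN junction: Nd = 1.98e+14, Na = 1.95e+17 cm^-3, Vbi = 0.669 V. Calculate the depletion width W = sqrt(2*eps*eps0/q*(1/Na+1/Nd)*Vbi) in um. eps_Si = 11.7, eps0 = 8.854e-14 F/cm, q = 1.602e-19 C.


Step 1: 1/Na + 1/Nd = 1/1.95e+17 + 1/1.98e+14 = 5.05563e-15
Step 2: 2*eps*eps0/q = 2*11.7*8.854e-14/1.602e-19 = 1.293281e+07
Step 3: W^2 = 1.293281e+07 * 5.05563e-15 * 0.669 = 4.37416e-08
Step 4: W = sqrt(4.37416e-08) = 2.091e-04 cm = 2.091 um

2.091


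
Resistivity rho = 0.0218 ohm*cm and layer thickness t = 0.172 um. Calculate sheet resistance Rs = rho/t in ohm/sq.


Step 1: Convert thickness to cm: t = 0.172 um = 1.7200e-05 cm
Step 2: Rs = rho / t = 0.0218 / 1.7200e-05
Step 3: Rs = 1267.4 ohm/sq

1267.4


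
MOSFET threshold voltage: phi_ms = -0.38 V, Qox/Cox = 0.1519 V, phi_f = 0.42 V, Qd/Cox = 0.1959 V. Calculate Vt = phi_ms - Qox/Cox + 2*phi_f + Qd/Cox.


Step 1: Vt = phi_ms - Qox/Cox + 2*phi_f + Qd/Cox
Step 2: Vt = -0.38 - 0.1519 + 2*0.42 + 0.1959
Step 3: Vt = -0.38 - 0.1519 + 0.84 + 0.1959
Step 4: Vt = 0.504 V

0.504


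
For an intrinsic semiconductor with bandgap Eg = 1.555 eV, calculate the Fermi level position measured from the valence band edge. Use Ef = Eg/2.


Step 1: For an intrinsic semiconductor, the Fermi level sits at midgap.
Step 2: Ef = Eg / 2 = 1.555 / 2 = 0.7775 eV

0.7775


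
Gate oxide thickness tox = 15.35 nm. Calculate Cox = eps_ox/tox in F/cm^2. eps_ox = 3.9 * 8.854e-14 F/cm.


Step 1: eps_ox = 3.9 * 8.854e-14 = 3.45306e-13 F/cm
Step 2: tox in cm = 15.35 nm * 1e-7 = 1.5350e-06 cm
Step 3: Cox = 3.45306e-13 / 1.5350e-06 = 2.25e-07 F/cm^2

2.25e-07


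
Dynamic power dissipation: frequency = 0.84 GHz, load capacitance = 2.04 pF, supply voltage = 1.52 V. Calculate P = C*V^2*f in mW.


Step 1: V^2 = 1.52^2 = 2.3104 V^2
Step 2: P = C*V^2*f = 2.04e-12 F * 2.3104 * 0.84e9 Hz
Step 3: P = 3.95910144e-03 W
Step 4: P = 3.959 mW

3.959


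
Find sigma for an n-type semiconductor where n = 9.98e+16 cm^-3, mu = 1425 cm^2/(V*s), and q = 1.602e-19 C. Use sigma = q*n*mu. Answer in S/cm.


Step 1: sigma = q * n * mu
Step 2: sigma = 1.602e-19 * 9.98e+16 * 1425
Step 3: sigma = 2.278e+01 S/cm

2.278e+01


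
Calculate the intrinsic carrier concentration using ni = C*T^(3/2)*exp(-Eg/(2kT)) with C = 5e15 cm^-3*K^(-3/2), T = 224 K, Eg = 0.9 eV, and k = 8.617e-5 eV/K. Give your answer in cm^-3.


Step 1: Compute kT = 8.617e-5 * 224 = 0.01930208 eV
Step 2: Exponent = -Eg/(2kT) = -0.9/(2*0.01930208) = -23.31355
Step 3: T^(3/2) = 224^1.5 = 3352.53
Step 4: ni = 5e15 * 3352.53 * exp(-23.31355) = 1.26e+09 cm^-3

1.26e+09


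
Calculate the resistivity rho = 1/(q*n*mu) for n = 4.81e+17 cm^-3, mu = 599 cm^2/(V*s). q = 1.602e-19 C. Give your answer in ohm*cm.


Step 1: sigma = q * n * mu = 1.602e-19 * 4.81e+17 * 599 = 4.61567e+01 S/cm
Step 2: rho = 1 / sigma = 1 / 4.61567e+01 = 0.02167 ohm*cm

0.02167


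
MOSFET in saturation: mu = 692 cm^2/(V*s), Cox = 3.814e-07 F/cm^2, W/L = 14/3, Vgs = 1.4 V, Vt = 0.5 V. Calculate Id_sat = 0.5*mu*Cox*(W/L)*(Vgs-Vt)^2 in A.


Step 1: Overdrive voltage Vov = Vgs - Vt = 1.4 - 0.5 = 0.9 V
Step 2: W/L = 14/3 = 4.66667
Step 3: Id = 0.5 * 692 * 3.814e-07 * 4.66667 * 0.9^2
Step 4: Id = 4.99e-04 A

4.99e-04


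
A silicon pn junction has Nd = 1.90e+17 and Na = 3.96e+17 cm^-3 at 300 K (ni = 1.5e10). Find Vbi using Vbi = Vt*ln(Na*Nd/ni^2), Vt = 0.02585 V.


Step 1: Compute Na*Nd/ni^2 = 3.96e+17 * 1.90e+17 / (1.5e10)^2 = 3.3440e+14
Step 2: ln(3.3440e+14) = 33.4434
Step 3: Vbi = 0.02585 * 33.4434 = 0.865 V

0.865


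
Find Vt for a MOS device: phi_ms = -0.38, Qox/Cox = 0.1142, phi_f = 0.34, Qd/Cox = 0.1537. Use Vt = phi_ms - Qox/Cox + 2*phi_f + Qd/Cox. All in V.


Step 1: Vt = phi_ms - Qox/Cox + 2*phi_f + Qd/Cox
Step 2: Vt = -0.38 - 0.1142 + 2*0.34 + 0.1537
Step 3: Vt = -0.38 - 0.1142 + 0.68 + 0.1537
Step 4: Vt = 0.3395 V

0.3395


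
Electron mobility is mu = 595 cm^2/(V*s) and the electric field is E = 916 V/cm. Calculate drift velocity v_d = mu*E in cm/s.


Step 1: v_d = mu * E
Step 2: v_d = 595 * 916 = 545020
Step 3: v_d = 5.45e+05 cm/s

5.45e+05


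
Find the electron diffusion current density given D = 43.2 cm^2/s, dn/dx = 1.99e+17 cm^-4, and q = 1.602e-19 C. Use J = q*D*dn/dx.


Step 1: J = q * D * (dn/dx)
Step 2: J = 1.602e-19 * 43.2 * 1.99e+17
Step 3: J = 1.38e+00 A/cm^2

1.38e+00


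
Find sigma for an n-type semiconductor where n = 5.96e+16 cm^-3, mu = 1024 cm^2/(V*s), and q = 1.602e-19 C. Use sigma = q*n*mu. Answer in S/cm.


Step 1: sigma = q * n * mu
Step 2: sigma = 1.602e-19 * 5.96e+16 * 1024
Step 3: sigma = 9.777e+00 S/cm

9.777e+00


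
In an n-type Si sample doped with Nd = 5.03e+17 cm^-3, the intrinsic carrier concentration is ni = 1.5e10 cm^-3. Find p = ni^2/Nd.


Step 1: Since Nd >> ni, n ≈ Nd = 5.03e+17 cm^-3
Step 2: p = ni^2 / n = (1.5e10)^2 / 5.03e+17
Step 3: p = 2.25e20 / 5.03e+17 = 4.47e+02 cm^-3

4.47e+02


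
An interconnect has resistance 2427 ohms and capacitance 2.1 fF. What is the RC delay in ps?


Step 1: tau = R * C
Step 2: tau = 2427 * 2.1 fF = 2427 * 2.1e-15 F
Step 3: tau = 5.0967e-12 s = 5.0967 ps

5.0967


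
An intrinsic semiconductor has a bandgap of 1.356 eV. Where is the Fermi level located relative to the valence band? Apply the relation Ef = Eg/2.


Step 1: For an intrinsic semiconductor, the Fermi level sits at midgap.
Step 2: Ef = Eg / 2 = 1.356 / 2 = 0.678 eV

0.678


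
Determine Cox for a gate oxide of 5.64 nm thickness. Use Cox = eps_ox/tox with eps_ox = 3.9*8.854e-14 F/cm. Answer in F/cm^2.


Step 1: eps_ox = 3.9 * 8.854e-14 = 3.45306e-13 F/cm
Step 2: tox in cm = 5.64 nm * 1e-7 = 5.6400e-07 cm
Step 3: Cox = 3.45306e-13 / 5.6400e-07 = 6.12e-07 F/cm^2

6.12e-07


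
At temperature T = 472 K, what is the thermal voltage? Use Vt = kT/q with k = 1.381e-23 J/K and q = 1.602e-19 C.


Step 1: kT = 1.381e-23 * 472 = 6.51832e-21 J
Step 2: Vt = kT/q = 6.51832e-21 / 1.602e-19
Step 3: Vt = 0.04069 V

0.04069


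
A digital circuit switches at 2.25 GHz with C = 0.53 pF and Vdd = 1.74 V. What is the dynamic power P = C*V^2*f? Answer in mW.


Step 1: V^2 = 1.74^2 = 3.0276 V^2
Step 2: P = C*V^2*f = 0.53e-12 F * 3.0276 * 2.25e9 Hz
Step 3: P = 3.610413e-03 W
Step 4: P = 3.61 mW

3.61


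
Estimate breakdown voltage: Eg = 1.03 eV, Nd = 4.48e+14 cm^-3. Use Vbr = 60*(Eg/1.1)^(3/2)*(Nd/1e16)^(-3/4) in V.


Step 1: Eg/1.1 = 1.03/1.1 = 0.936364
Step 2: (Eg/1.1)^1.5 = 0.936364^1.5 = 0.906081
Step 3: (Nd/1e16)^(-0.75) = (0.0448)^(-0.75) = 10.269315
Step 4: Vbr = 60 * 0.906081 * 10.269315 = 558.3 V

558.3


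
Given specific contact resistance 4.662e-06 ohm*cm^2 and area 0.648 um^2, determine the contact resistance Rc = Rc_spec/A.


Step 1: Convert area to cm^2: 0.648 um^2 = 6.4800e-09 cm^2
Step 2: Rc = Rc_spec / A = 4.662e-06 / 6.4800e-09
Step 3: Rc = 7.19e+02 ohms

7.19e+02


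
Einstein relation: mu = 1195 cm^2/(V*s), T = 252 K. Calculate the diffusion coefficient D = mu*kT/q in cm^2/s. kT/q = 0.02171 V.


Step 1: D = mu * (kT/q)
Step 2: D = 1195 * 0.02171
Step 3: D = 25.94 cm^2/s

25.94


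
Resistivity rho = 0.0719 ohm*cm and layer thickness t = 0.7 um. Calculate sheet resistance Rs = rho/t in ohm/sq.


Step 1: Convert thickness to cm: t = 0.7 um = 7.0000e-05 cm
Step 2: Rs = rho / t = 0.0719 / 7.0000e-05
Step 3: Rs = 1027.1 ohm/sq

1027.1


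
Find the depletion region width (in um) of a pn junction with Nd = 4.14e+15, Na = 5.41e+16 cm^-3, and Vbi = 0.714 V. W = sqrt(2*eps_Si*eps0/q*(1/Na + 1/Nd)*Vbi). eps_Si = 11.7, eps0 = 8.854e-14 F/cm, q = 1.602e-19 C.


Step 1: 1/Na + 1/Nd = 1/5.41e+16 + 1/4.14e+15 = 2.60030e-16
Step 2: 2*eps*eps0/q = 2*11.7*8.854e-14/1.602e-19 = 1.293281e+07
Step 3: W^2 = 1.293281e+07 * 2.60030e-16 * 0.714 = 2.40112e-09
Step 4: W = sqrt(2.40112e-09) = 4.900e-05 cm = 0.49 um

0.49


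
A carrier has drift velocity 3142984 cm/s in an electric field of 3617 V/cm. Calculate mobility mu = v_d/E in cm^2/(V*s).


Step 1: mu = v_d / E
Step 2: mu = 3142984 / 3617
Step 3: mu = 868.95 cm^2/(V*s)

868.95


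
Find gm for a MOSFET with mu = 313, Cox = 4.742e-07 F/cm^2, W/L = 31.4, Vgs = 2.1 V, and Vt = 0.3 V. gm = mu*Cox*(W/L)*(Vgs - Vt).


Step 1: Vov = Vgs - Vt = 2.1 - 0.3 = 1.8 V
Step 2: gm = mu * Cox * (W/L) * Vov
Step 3: gm = 313 * 4.742e-07 * 31.4 * 1.8 = 8.39e-03 S

8.39e-03


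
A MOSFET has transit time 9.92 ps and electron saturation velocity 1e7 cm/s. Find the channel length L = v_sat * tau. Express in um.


Step 1: tau in seconds = 9.92 ps * 1e-12 = 9.9200e-12 s
Step 2: L = v_sat * tau = 1e7 * 9.9200e-12 = 9.9200e-05 cm
Step 3: L in um = 9.9200e-05 * 1e4 = 0.992 um

0.992


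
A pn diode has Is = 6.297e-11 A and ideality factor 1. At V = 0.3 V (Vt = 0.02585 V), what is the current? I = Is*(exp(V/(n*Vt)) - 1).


Step 1: V/(n*Vt) = 0.3/(1*0.02585) = 11.6054
Step 2: exp(11.6054) = 1.0969e+05
Step 3: I = 6.297e-11 * (1.0969e+05 - 1) = 6.91e-06 A

6.91e-06


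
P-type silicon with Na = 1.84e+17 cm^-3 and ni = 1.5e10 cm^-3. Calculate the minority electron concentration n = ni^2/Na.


Step 1: Majority hole concentration p ≈ Na = 1.84e+17 cm^-3
Step 2: n = ni^2 / Na = (1.5e10)^2 / 1.84e+17
Step 3: n = 1.22e+03 cm^-3

1.22e+03


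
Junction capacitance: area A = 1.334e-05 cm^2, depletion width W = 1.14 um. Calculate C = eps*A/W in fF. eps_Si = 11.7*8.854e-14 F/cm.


Step 1: eps_Si = 11.7 * 8.854e-14 = 1.035918e-12 F/cm
Step 2: W in cm = 1.14 * 1e-4 = 1.14e-04 cm
Step 3: C = 1.035918e-12 * 1.334e-05 / 1.14e-04 = 1.212206e-13 F
Step 4: C = 121.22 fF

121.22


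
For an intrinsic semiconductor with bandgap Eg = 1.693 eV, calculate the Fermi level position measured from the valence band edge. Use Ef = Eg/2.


Step 1: For an intrinsic semiconductor, the Fermi level sits at midgap.
Step 2: Ef = Eg / 2 = 1.693 / 2 = 0.8465 eV

0.8465


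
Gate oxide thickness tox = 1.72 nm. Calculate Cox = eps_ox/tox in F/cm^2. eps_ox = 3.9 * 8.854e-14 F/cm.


Step 1: eps_ox = 3.9 * 8.854e-14 = 3.45306e-13 F/cm
Step 2: tox in cm = 1.72 nm * 1e-7 = 1.7200e-07 cm
Step 3: Cox = 3.45306e-13 / 1.7200e-07 = 2.01e-06 F/cm^2

2.01e-06


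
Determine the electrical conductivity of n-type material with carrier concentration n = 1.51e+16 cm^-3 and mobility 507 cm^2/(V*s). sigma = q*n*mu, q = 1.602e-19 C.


Step 1: sigma = q * n * mu
Step 2: sigma = 1.602e-19 * 1.51e+16 * 507
Step 3: sigma = 1.226e+00 S/cm

1.226e+00


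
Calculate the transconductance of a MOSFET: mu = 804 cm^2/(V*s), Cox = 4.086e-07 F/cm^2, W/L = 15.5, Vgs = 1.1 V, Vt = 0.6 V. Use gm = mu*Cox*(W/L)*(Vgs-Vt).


Step 1: Vov = Vgs - Vt = 1.1 - 0.6 = 0.5 V
Step 2: gm = mu * Cox * (W/L) * Vov
Step 3: gm = 804 * 4.086e-07 * 15.5 * 0.5 = 2.55e-03 S

2.55e-03


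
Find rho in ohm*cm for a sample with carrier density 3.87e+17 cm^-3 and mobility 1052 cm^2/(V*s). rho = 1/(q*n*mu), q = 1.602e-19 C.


Step 1: sigma = q * n * mu = 1.602e-19 * 3.87e+17 * 1052 = 6.52213e+01 S/cm
Step 2: rho = 1 / sigma = 1 / 6.52213e+01 = 0.01533 ohm*cm

0.01533


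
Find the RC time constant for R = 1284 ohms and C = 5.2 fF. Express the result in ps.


Step 1: tau = R * C
Step 2: tau = 1284 * 5.2 fF = 1284 * 5.2e-15 F
Step 3: tau = 6.6768e-12 s = 6.6768 ps

6.6768


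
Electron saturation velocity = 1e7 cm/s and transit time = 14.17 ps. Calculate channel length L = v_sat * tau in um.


Step 1: tau in seconds = 14.17 ps * 1e-12 = 1.4170e-11 s
Step 2: L = v_sat * tau = 1e7 * 1.4170e-11 = 1.4170e-04 cm
Step 3: L in um = 1.4170e-04 * 1e4 = 1.417 um

1.417


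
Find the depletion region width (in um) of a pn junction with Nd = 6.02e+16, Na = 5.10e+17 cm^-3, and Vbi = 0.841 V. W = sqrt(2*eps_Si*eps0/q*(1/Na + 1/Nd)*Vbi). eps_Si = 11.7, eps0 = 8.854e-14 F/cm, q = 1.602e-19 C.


Step 1: 1/Na + 1/Nd = 1/5.10e+17 + 1/6.02e+16 = 1.85721e-17
Step 2: 2*eps*eps0/q = 2*11.7*8.854e-14/1.602e-19 = 1.293281e+07
Step 3: W^2 = 1.293281e+07 * 1.85721e-17 * 0.841 = 2.01999e-10
Step 4: W = sqrt(2.01999e-10) = 1.421e-05 cm = 0.1421 um

0.1421


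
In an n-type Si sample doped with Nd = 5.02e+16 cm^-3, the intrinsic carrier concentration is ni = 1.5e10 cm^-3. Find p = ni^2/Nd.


Step 1: Since Nd >> ni, n ≈ Nd = 5.02e+16 cm^-3
Step 2: p = ni^2 / n = (1.5e10)^2 / 5.02e+16
Step 3: p = 2.25e20 / 5.02e+16 = 4.48e+03 cm^-3

4.48e+03


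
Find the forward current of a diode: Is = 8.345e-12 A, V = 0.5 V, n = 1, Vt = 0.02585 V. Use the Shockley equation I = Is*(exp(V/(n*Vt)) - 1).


Step 1: V/(n*Vt) = 0.5/(1*0.02585) = 19.3424
Step 2: exp(19.3424) = 2.5136e+08
Step 3: I = 8.345e-12 * (2.5136e+08 - 1) = 2.10e-03 A

2.10e-03


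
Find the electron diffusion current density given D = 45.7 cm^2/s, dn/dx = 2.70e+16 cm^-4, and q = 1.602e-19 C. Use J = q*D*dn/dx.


Step 1: J = q * D * (dn/dx)
Step 2: J = 1.602e-19 * 45.7 * 2.70e+16
Step 3: J = 1.98e-01 A/cm^2

1.98e-01


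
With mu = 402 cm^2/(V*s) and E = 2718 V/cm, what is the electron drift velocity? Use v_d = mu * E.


Step 1: v_d = mu * E
Step 2: v_d = 402 * 2718 = 1092636
Step 3: v_d = 1.09e+06 cm/s

1.09e+06


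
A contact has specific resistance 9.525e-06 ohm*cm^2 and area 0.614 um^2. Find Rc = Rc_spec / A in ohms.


Step 1: Convert area to cm^2: 0.614 um^2 = 6.1400e-09 cm^2
Step 2: Rc = Rc_spec / A = 9.525e-06 / 6.1400e-09
Step 3: Rc = 1.55e+03 ohms

1.55e+03


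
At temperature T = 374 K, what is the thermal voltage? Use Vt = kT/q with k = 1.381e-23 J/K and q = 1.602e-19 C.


Step 1: kT = 1.381e-23 * 374 = 5.16494e-21 J
Step 2: Vt = kT/q = 5.16494e-21 / 1.602e-19
Step 3: Vt = 0.03224 V

0.03224


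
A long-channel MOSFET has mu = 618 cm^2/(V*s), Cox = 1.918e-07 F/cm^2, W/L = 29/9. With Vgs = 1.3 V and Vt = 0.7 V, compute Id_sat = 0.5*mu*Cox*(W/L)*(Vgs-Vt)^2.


Step 1: Overdrive voltage Vov = Vgs - Vt = 1.3 - 0.7 = 0.6 V
Step 2: W/L = 29/9 = 3.22222
Step 3: Id = 0.5 * 618 * 1.918e-07 * 3.22222 * 0.6^2
Step 4: Id = 6.87e-05 A

6.87e-05


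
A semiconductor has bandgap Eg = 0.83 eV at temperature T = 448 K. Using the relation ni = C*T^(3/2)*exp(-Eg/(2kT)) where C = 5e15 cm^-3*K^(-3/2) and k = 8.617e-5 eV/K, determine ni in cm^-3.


Step 1: Compute kT = 8.617e-5 * 448 = 0.03860416 eV
Step 2: Exponent = -Eg/(2kT) = -0.83/(2*0.03860416) = -10.75014
Step 3: T^(3/2) = 448^1.5 = 9482.37
Step 4: ni = 5e15 * 9482.37 * exp(-10.75014) = 1.02e+15 cm^-3

1.02e+15


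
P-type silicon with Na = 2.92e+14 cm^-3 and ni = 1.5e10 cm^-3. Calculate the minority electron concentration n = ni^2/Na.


Step 1: Majority hole concentration p ≈ Na = 2.92e+14 cm^-3
Step 2: n = ni^2 / Na = (1.5e10)^2 / 2.92e+14
Step 3: n = 7.71e+05 cm^-3

7.71e+05


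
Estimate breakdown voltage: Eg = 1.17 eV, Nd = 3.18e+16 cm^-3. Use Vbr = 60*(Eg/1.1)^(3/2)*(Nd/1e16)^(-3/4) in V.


Step 1: Eg/1.1 = 1.17/1.1 = 1.063636
Step 2: (Eg/1.1)^1.5 = 1.063636^1.5 = 1.096957
Step 3: (Nd/1e16)^(-0.75) = (3.18)^(-0.75) = 0.419933
Step 4: Vbr = 60 * 1.096957 * 0.419933 = 27.6 V

27.6


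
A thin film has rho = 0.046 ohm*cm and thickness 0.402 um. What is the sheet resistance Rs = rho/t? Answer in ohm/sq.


Step 1: Convert thickness to cm: t = 0.402 um = 4.0200e-05 cm
Step 2: Rs = rho / t = 0.046 / 4.0200e-05
Step 3: Rs = 1144.3 ohm/sq

1144.3


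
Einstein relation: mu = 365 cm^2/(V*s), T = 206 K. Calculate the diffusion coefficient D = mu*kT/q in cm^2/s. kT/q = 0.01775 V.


Step 1: D = mu * (kT/q)
Step 2: D = 365 * 0.01775
Step 3: D = 6.48 cm^2/s

6.48


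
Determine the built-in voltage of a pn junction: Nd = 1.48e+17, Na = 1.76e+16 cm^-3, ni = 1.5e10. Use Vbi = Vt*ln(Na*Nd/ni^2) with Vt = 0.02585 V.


Step 1: Compute Na*Nd/ni^2 = 1.76e+16 * 1.48e+17 / (1.5e10)^2 = 1.1577e+13
Step 2: ln(1.1577e+13) = 30.0800
Step 3: Vbi = 0.02585 * 30.0800 = 0.778 V

0.778


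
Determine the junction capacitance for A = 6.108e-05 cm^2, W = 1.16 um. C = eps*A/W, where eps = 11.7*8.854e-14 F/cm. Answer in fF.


Step 1: eps_Si = 11.7 * 8.854e-14 = 1.035918e-12 F/cm
Step 2: W in cm = 1.16 * 1e-4 = 1.16e-04 cm
Step 3: C = 1.035918e-12 * 6.108e-05 / 1.16e-04 = 5.454644e-13 F
Step 4: C = 545.46 fF

545.46


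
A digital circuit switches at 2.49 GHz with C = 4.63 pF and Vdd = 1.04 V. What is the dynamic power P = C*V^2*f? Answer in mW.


Step 1: V^2 = 1.04^2 = 1.0816 V^2
Step 2: P = C*V^2*f = 4.63e-12 F * 1.0816 * 2.49e9 Hz
Step 3: P = 1.246944192e-02 W
Step 4: P = 12.469 mW

12.469


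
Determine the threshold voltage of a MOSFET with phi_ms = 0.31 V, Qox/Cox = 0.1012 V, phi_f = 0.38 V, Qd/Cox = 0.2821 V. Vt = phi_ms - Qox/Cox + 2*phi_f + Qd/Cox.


Step 1: Vt = phi_ms - Qox/Cox + 2*phi_f + Qd/Cox
Step 2: Vt = 0.31 - 0.1012 + 2*0.38 + 0.2821
Step 3: Vt = 0.31 - 0.1012 + 0.76 + 0.2821
Step 4: Vt = 1.2509 V

1.2509


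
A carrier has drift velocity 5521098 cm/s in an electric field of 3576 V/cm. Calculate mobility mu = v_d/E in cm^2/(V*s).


Step 1: mu = v_d / E
Step 2: mu = 5521098 / 3576
Step 3: mu = 1543.93 cm^2/(V*s)

1543.93


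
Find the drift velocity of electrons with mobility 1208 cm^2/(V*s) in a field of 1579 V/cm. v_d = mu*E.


Step 1: v_d = mu * E
Step 2: v_d = 1208 * 1579 = 1907432
Step 3: v_d = 1.91e+06 cm/s

1.91e+06


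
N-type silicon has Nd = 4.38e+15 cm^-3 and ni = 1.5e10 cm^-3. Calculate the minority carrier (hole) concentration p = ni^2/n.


Step 1: Since Nd >> ni, n ≈ Nd = 4.38e+15 cm^-3
Step 2: p = ni^2 / n = (1.5e10)^2 / 4.38e+15
Step 3: p = 2.25e20 / 4.38e+15 = 5.14e+04 cm^-3

5.14e+04


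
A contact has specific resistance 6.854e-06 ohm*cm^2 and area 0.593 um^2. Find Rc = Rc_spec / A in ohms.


Step 1: Convert area to cm^2: 0.593 um^2 = 5.9300e-09 cm^2
Step 2: Rc = Rc_spec / A = 6.854e-06 / 5.9300e-09
Step 3: Rc = 1.16e+03 ohms

1.16e+03


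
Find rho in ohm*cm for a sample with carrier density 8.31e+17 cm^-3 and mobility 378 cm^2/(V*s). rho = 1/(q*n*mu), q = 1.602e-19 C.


Step 1: sigma = q * n * mu = 1.602e-19 * 8.31e+17 * 378 = 5.03217e+01 S/cm
Step 2: rho = 1 / sigma = 1 / 5.03217e+01 = 0.01987 ohm*cm

0.01987


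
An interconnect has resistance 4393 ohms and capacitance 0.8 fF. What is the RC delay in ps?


Step 1: tau = R * C
Step 2: tau = 4393 * 0.8 fF = 4393 * 8.0e-16 F
Step 3: tau = 3.5144e-12 s = 3.5144 ps

3.5144


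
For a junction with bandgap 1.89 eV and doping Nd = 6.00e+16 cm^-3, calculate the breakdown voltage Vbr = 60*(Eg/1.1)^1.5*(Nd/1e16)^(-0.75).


Step 1: Eg/1.1 = 1.89/1.1 = 1.718182
Step 2: (Eg/1.1)^1.5 = 1.718182^1.5 = 2.252183
Step 3: (Nd/1e16)^(-0.75) = (6.0)^(-0.75) = 0.260847
Step 4: Vbr = 60 * 2.252183 * 0.260847 = 35.2 V

35.2


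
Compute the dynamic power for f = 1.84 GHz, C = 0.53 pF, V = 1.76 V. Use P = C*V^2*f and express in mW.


Step 1: V^2 = 1.76^2 = 3.0976 V^2
Step 2: P = C*V^2*f = 0.53e-12 F * 3.0976 * 1.84e9 Hz
Step 3: P = 3.02077952e-03 W
Step 4: P = 3.021 mW

3.021


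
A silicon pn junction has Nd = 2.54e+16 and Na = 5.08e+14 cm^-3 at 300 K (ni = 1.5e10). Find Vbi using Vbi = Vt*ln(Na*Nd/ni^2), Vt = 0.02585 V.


Step 1: Compute Na*Nd/ni^2 = 5.08e+14 * 2.54e+16 / (1.5e10)^2 = 5.7348e+10
Step 2: ln(5.7348e+10) = 24.7724
Step 3: Vbi = 0.02585 * 24.7724 = 0.64 V

0.64


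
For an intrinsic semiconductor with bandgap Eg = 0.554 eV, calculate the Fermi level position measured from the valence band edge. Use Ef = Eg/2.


Step 1: For an intrinsic semiconductor, the Fermi level sits at midgap.
Step 2: Ef = Eg / 2 = 0.554 / 2 = 0.277 eV

0.277


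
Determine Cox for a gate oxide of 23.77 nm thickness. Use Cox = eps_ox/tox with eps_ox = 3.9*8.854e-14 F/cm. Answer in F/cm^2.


Step 1: eps_ox = 3.9 * 8.854e-14 = 3.45306e-13 F/cm
Step 2: tox in cm = 23.77 nm * 1e-7 = 2.3770e-06 cm
Step 3: Cox = 3.45306e-13 / 2.3770e-06 = 1.45e-07 F/cm^2

1.45e-07


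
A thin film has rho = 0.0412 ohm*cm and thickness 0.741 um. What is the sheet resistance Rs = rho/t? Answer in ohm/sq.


Step 1: Convert thickness to cm: t = 0.741 um = 7.4100e-05 cm
Step 2: Rs = rho / t = 0.0412 / 7.4100e-05
Step 3: Rs = 556.0 ohm/sq

556.0


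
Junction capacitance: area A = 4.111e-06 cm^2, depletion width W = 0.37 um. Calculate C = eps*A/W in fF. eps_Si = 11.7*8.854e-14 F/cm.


Step 1: eps_Si = 11.7 * 8.854e-14 = 1.035918e-12 F/cm
Step 2: W in cm = 0.37 * 1e-4 = 3.70e-05 cm
Step 3: C = 1.035918e-12 * 4.111e-06 / 3.70e-05 = 1.150989e-13 F
Step 4: C = 115.1 fF

115.1


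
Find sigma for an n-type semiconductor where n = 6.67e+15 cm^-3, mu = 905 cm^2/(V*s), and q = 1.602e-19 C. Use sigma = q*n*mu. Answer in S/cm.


Step 1: sigma = q * n * mu
Step 2: sigma = 1.602e-19 * 6.67e+15 * 905
Step 3: sigma = 9.670e-01 S/cm

9.670e-01


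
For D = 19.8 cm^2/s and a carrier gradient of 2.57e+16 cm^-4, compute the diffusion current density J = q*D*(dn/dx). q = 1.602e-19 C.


Step 1: J = q * D * (dn/dx)
Step 2: J = 1.602e-19 * 19.8 * 2.57e+16
Step 3: J = 8.15e-02 A/cm^2

8.15e-02


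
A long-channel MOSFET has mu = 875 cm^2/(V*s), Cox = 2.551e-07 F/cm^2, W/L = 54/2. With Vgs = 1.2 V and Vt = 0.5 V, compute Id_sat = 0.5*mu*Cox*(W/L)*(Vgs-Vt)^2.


Step 1: Overdrive voltage Vov = Vgs - Vt = 1.2 - 0.5 = 0.7 V
Step 2: W/L = 54/2 = 27
Step 3: Id = 0.5 * 875 * 2.551e-07 * 27 * 0.7^2
Step 4: Id = 1.48e-03 A

1.48e-03


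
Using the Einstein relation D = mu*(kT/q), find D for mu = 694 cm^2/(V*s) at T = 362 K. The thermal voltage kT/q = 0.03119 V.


Step 1: D = mu * (kT/q)
Step 2: D = 694 * 0.03119
Step 3: D = 21.65 cm^2/s

21.65


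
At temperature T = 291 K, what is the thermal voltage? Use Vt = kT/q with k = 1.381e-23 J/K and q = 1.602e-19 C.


Step 1: kT = 1.381e-23 * 291 = 4.01871e-21 J
Step 2: Vt = kT/q = 4.01871e-21 / 1.602e-19
Step 3: Vt = 0.02509 V

0.02509


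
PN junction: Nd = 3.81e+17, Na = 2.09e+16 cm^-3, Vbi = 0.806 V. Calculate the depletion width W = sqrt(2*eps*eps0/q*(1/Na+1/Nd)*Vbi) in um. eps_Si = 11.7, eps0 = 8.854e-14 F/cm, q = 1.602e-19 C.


Step 1: 1/Na + 1/Nd = 1/2.09e+16 + 1/3.81e+17 = 5.04716e-17
Step 2: 2*eps*eps0/q = 2*11.7*8.854e-14/1.602e-19 = 1.293281e+07
Step 3: W^2 = 1.293281e+07 * 5.04716e-17 * 0.806 = 5.26108e-10
Step 4: W = sqrt(5.26108e-10) = 2.294e-05 cm = 0.2294 um

0.2294
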